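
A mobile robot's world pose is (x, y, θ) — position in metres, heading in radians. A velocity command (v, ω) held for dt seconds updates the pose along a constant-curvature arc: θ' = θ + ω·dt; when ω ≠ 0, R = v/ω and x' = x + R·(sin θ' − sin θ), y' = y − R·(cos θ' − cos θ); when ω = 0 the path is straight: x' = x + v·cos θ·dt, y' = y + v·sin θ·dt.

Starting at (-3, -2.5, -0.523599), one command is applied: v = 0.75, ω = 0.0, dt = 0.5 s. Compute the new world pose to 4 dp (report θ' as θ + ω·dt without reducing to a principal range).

(-2.6752, -2.6875, -0.5236)

θ' = -0.5236 + 0.0·0.5 = -0.5236
ω = 0 → straight: x' = -3 + 0.75·cos(-0.5236)·0.5 = -2.6752
y' = -2.5 + 0.75·sin(-0.5236)·0.5 = -2.6875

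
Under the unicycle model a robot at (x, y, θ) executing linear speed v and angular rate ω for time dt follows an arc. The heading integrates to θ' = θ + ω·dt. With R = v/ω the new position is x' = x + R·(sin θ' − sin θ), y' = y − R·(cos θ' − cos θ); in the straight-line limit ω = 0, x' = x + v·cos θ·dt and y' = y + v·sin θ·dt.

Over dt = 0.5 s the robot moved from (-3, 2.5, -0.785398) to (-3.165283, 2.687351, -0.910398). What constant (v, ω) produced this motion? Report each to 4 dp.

Δθ = -0.910398 − -0.785398 = -0.125000
ω = Δθ/dt = -0.125000/0.5 = -0.2500
R = −Δy/(cos θ' − cos θ) = 2.0000
v = R·ω = 2.0000·-0.2500 = -0.5000

v = -0.5000, ω = -0.2500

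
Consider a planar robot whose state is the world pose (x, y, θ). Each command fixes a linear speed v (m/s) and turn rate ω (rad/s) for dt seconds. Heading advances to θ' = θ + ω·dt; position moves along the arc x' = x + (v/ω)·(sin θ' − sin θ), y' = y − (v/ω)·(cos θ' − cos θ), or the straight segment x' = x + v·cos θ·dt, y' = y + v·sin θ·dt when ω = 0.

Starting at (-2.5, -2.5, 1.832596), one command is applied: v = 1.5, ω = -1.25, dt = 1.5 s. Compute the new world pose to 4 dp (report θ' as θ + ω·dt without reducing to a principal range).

θ' = 1.8326 + -1.25·1.5 = -0.0424
R = v/ω = 1.5/-1.25 = -1.2000
x' = -2.5 + -1.2000·(sin -0.0424 − sin 1.8326) = -1.2900
y' = -2.5 − -1.2000·(cos -0.0424 − cos 1.8326) = -0.9905

(-1.2900, -0.9905, -0.0424)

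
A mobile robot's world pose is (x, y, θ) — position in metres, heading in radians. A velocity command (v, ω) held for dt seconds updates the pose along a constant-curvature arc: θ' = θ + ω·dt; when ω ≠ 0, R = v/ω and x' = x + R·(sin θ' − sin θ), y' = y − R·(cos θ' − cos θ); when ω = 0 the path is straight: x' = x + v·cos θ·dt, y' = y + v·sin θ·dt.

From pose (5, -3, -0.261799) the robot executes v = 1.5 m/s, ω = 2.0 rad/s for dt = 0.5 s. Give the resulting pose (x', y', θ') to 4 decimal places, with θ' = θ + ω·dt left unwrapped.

(5.6988, -2.8303, 0.7382)

θ' = -0.2618 + 2.0·0.5 = 0.7382
R = v/ω = 1.5/2.0 = 0.7500
x' = 5 + 0.7500·(sin 0.7382 − sin -0.2618) = 5.6988
y' = -3 − 0.7500·(cos 0.7382 − cos -0.2618) = -2.8303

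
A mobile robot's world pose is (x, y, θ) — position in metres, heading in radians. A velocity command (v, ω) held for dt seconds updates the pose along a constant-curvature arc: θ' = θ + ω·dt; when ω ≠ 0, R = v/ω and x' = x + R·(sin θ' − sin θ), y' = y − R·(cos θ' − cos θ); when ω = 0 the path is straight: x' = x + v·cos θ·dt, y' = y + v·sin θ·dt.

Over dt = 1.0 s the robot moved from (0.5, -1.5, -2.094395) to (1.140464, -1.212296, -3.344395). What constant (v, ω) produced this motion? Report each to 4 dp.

Δθ = -3.344395 − -2.094395 = -1.250000
ω = Δθ/dt = -1.250000/1.0 = -1.2500
R = Δx/(sin θ' − sin θ) = 0.6000
v = R·ω = 0.6000·-1.2500 = -0.7500

v = -0.7500, ω = -1.2500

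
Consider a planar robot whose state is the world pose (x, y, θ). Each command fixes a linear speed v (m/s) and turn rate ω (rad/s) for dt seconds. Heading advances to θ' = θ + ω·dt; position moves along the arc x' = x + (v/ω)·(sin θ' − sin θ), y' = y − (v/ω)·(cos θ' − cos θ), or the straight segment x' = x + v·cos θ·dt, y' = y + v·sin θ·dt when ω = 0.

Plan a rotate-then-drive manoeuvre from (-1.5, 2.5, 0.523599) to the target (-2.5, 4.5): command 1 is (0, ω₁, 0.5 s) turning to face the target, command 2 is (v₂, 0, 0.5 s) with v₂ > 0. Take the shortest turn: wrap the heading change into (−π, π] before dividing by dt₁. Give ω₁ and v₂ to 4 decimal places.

ω₁ = 3.0217, v₂ = 4.4721

heading to target = atan2(4.5−2.5, -2.5−-1.5) = 2.0344
Δθ = wrap(2.0344 − 0.5236) = 1.5108; ω₁ = Δθ/dt₁ = 3.0217
distance = √((-2.5−-1.5)² + (4.5−2.5)²) = 2.2361; v₂ = distance/dt₂ = 4.4721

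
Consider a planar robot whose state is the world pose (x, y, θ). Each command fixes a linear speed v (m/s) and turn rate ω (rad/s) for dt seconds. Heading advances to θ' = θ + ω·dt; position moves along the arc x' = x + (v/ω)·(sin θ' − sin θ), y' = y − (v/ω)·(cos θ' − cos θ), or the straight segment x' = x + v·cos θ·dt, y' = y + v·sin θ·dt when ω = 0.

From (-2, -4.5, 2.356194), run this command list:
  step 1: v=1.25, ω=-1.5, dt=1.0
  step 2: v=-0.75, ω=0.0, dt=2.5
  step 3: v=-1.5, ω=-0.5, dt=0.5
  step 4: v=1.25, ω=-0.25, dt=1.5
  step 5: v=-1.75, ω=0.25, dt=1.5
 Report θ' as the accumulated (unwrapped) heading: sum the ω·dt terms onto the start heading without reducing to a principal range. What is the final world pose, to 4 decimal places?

(-4.5070, -5.5836, 0.6062)

step 1: θ'=0.8562 (R=-0.8333) → pose (-2.0402, -3.3646, 0.8562)
step 2: θ'=0.8562 (straight) → pose (-3.2689, -4.7809, 0.8562)
step 3: θ'=0.6062 (R=3.0000) → pose (-3.8258, -5.2805, 0.6062)
step 4: θ'=0.2312 (R=-5.0000) → pose (-2.1227, -4.5226, 0.2312)
step 5: θ'=0.6062 (R=-7.0000) → pose (-4.5070, -5.5836, 0.6062)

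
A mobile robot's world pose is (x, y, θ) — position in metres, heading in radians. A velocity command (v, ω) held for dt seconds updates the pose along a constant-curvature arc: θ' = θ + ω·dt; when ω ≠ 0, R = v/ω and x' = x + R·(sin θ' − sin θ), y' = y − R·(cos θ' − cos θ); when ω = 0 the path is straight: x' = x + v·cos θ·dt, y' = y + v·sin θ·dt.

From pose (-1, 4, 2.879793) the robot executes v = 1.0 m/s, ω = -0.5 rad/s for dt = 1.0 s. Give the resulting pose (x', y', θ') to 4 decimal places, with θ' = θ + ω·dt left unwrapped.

(-1.8628, 4.4847, 2.3798)

θ' = 2.8798 + -0.5·1.0 = 2.3798
R = v/ω = 1.0/-0.5 = -2.0000
x' = -1 + -2.0000·(sin 2.3798 − sin 2.8798) = -1.8628
y' = 4 − -2.0000·(cos 2.3798 − cos 2.8798) = 4.4847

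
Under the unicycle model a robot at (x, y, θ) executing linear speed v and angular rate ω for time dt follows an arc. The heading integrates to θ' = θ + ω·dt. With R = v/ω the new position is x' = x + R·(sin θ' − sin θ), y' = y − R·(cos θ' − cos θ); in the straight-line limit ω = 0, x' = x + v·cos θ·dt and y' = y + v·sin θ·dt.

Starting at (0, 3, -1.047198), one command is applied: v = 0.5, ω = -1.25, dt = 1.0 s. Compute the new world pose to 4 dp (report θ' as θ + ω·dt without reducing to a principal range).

(-0.0474, 2.5343, -2.2972)

θ' = -1.0472 + -1.25·1.0 = -2.2972
R = v/ω = 0.5/-1.25 = -0.4000
x' = 0 + -0.4000·(sin -2.2972 − sin -1.0472) = -0.0474
y' = 3 − -0.4000·(cos -2.2972 − cos -1.0472) = 2.5343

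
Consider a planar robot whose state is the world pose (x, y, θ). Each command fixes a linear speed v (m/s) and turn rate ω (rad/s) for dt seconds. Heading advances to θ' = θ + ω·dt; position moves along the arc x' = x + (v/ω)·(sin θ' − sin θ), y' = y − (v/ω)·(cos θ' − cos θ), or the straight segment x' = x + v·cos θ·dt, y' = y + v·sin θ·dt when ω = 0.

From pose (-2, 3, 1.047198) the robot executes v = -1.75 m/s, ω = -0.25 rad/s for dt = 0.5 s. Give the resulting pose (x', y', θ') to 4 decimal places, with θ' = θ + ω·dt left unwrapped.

θ' = 1.0472 + -0.25·0.5 = 0.9222
R = v/ω = -1.75/-0.25 = 7.0000
x' = -2 + 7.0000·(sin 0.9222 − sin 1.0472) = -2.4837
y' = 3 − 7.0000·(cos 0.9222 − cos 1.0472) = 2.2715

(-2.4837, 2.2715, 0.9222)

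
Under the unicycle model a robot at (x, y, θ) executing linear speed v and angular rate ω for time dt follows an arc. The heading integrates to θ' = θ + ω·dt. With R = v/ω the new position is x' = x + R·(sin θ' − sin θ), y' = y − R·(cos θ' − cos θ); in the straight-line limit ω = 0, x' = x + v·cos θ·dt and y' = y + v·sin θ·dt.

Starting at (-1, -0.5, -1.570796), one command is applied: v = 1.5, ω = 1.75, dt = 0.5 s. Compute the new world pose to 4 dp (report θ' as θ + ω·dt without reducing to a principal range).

θ' = -1.5708 + 1.75·0.5 = -0.6958
R = v/ω = 1.5/1.75 = 0.8571
x' = -1 + 0.8571·(sin -0.6958 − sin -1.5708) = -0.6923
y' = -0.5 − 0.8571·(cos -0.6958 − cos -1.5708) = -1.1579

(-0.6923, -1.1579, -0.6958)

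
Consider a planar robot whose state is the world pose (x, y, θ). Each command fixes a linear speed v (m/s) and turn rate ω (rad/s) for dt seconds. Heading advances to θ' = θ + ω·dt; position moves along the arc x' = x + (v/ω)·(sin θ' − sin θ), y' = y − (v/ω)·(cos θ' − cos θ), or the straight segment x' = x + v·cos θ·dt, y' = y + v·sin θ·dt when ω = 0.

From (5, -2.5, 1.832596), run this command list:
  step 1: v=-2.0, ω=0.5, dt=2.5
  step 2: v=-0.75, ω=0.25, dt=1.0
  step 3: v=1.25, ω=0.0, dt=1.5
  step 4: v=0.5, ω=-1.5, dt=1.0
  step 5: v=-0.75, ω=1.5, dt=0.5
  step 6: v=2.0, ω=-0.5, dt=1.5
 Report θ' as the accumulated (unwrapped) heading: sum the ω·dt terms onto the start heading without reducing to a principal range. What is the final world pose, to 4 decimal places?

(5.6235, -3.4620, 1.8326)

step 1: θ'=3.0826 (R=-4.0000) → pose (8.6279, -5.4578, 3.0826)
step 2: θ'=3.3326 (R=-3.0000) → pose (9.3743, -5.4084, 3.3326)
step 3: θ'=3.3326 (straight) → pose (7.5334, -5.7644, 3.3326)
step 4: θ'=1.8326 (R=-0.3333) → pose (7.1481, -5.5234, 1.8326)
step 5: θ'=2.5826 (R=-0.5000) → pose (7.3659, -5.8179, 2.5826)
step 6: θ'=1.8326 (R=-4.0000) → pose (5.6235, -3.4620, 1.8326)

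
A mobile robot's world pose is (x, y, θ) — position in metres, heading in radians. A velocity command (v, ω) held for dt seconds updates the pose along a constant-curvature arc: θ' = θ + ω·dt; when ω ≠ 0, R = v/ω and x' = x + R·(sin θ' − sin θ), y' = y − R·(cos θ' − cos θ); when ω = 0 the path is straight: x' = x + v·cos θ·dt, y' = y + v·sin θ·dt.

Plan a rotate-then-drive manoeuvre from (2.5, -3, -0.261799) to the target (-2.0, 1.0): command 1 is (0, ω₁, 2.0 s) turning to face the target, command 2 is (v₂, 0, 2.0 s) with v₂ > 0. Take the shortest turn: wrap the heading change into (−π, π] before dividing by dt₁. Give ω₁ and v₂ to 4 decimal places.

ω₁ = 1.3384, v₂ = 3.0104

heading to target = atan2(1−-3, -2−2.5) = 2.4150
Δθ = wrap(2.4150 − -0.2618) = 2.6767; ω₁ = Δθ/dt₁ = 1.3384
distance = √((-2−2.5)² + (1−-3)²) = 6.0208; v₂ = distance/dt₂ = 3.0104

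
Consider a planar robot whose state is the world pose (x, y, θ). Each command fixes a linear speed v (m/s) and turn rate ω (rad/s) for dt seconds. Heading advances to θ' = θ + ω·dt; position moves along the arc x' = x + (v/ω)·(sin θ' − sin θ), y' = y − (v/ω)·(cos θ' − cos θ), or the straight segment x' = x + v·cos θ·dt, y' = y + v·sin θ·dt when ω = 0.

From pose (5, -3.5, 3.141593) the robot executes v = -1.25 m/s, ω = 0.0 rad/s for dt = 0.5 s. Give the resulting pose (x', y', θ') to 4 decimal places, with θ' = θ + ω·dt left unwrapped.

(5.6250, -3.5000, 3.1416)

θ' = 3.1416 + 0.0·0.5 = 3.1416
ω = 0 → straight: x' = 5 + -1.25·cos(3.1416)·0.5 = 5.6250
y' = -3.5 + -1.25·sin(3.1416)·0.5 = -3.5000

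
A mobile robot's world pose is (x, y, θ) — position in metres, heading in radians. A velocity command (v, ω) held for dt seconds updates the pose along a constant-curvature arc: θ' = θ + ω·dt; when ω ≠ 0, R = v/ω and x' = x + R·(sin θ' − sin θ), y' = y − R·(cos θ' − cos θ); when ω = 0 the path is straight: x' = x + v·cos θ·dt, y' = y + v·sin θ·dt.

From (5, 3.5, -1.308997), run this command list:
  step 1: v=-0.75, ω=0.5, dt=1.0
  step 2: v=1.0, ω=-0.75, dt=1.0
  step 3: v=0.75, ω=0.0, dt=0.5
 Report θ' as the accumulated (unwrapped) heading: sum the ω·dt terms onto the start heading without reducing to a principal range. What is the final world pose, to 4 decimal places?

(5.0094, 2.8676, -1.5590)

step 1: θ'=-0.8090 (R=-1.5000) → pose (4.6365, 4.1471, -0.8090)
step 2: θ'=-1.5590 (R=-1.3333) → pose (5.0050, 3.2425, -1.5590)
step 3: θ'=-1.5590 (straight) → pose (5.0094, 2.8676, -1.5590)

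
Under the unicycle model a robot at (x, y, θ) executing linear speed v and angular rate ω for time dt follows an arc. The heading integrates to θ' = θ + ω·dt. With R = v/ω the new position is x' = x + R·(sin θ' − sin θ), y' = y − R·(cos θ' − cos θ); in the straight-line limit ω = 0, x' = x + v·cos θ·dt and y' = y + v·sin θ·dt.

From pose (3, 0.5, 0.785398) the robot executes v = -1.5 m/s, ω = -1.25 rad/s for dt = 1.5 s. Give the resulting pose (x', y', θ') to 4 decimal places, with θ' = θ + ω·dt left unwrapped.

θ' = 0.7854 + -1.25·1.5 = -1.0896
R = v/ω = -1.5/-1.25 = 1.2000
x' = 3 + 1.2000·(sin -1.0896 − sin 0.7854) = 1.0877
y' = 0.5 − 1.2000·(cos -1.0896 − cos 0.7854) = 0.7931

(1.0877, 0.7931, -1.0896)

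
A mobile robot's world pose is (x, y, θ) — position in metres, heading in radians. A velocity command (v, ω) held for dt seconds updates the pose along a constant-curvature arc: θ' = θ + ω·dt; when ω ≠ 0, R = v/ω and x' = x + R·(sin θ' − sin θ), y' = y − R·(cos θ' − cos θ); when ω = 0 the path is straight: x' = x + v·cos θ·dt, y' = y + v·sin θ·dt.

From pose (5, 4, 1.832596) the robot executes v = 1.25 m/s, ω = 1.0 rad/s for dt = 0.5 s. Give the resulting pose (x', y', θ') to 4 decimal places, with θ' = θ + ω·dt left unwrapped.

θ' = 1.8326 + 1.0·0.5 = 2.3326
R = v/ω = 1.25/1.0 = 1.2500
x' = 5 + 1.2500·(sin 2.3326 − sin 1.8326) = 4.6971
y' = 4 − 1.2500·(cos 2.3326 − cos 1.8326) = 4.5393

(4.6971, 4.5393, 2.3326)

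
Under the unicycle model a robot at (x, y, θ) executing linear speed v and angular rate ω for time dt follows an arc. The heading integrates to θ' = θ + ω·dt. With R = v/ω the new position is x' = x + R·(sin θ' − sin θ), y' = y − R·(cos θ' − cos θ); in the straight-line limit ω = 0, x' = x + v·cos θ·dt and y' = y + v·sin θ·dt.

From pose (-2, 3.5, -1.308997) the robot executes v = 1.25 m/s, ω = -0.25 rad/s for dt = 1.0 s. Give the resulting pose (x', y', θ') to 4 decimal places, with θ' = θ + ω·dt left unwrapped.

(-1.8300, 2.2649, -1.5590)

θ' = -1.3090 + -0.25·1.0 = -1.5590
R = v/ω = 1.25/-0.25 = -5.0000
x' = -2 + -5.0000·(sin -1.5590 − sin -1.3090) = -1.8300
y' = 3.5 − -5.0000·(cos -1.5590 − cos -1.3090) = 2.2649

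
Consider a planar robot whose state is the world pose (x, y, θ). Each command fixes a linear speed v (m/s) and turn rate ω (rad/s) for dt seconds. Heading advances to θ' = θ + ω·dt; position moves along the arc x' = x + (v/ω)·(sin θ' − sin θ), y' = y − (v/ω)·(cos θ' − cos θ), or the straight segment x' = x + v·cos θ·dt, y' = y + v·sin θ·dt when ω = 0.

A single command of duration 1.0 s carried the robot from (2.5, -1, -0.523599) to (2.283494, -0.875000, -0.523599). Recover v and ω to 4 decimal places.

v = -0.2500, ω = 0.0000

Δθ = -0.523599 − -0.523599 = 0.000000
ω = Δθ/dt = 0.000000/1.0 = 0.0000
ω = 0 → v = (Δx·cos θ + Δy·sin θ)/dt = -0.2500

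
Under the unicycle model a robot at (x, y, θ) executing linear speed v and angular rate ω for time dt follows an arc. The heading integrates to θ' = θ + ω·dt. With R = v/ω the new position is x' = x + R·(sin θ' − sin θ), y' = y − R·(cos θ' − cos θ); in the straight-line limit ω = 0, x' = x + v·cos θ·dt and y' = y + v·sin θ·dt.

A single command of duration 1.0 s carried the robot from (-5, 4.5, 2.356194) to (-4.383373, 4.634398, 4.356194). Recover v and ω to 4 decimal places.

v = -0.7500, ω = 2.0000

Δθ = 4.356194 − 2.356194 = 2.000000
ω = Δθ/dt = 2.000000/1.0 = 2.0000
R = Δx/(sin θ' − sin θ) = -0.3750
v = R·ω = -0.3750·2.0000 = -0.7500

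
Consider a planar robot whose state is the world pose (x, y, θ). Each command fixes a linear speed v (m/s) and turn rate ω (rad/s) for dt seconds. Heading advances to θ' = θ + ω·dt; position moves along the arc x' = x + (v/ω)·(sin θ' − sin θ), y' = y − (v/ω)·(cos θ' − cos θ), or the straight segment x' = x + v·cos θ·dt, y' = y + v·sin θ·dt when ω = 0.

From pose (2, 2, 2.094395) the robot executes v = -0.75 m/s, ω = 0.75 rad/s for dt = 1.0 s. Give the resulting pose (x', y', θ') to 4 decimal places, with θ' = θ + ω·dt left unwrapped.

θ' = 2.0944 + 0.75·1.0 = 2.8444
R = v/ω = -0.75/0.75 = -1.0000
x' = 2 + -1.0000·(sin 2.8444 − sin 2.0944) = 2.5732
y' = 2 − -1.0000·(cos 2.8444 − cos 2.0944) = 1.5438

(2.5732, 1.5438, 2.8444)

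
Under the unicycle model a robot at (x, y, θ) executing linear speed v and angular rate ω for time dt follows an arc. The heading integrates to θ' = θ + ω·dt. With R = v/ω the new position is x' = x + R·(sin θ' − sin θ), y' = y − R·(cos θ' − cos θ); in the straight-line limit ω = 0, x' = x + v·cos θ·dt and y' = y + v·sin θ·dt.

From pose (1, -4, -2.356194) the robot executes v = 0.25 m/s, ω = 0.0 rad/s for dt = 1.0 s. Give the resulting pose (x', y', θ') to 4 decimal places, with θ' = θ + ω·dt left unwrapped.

θ' = -2.3562 + 0.0·1.0 = -2.3562
ω = 0 → straight: x' = 1 + 0.25·cos(-2.3562)·1.0 = 0.8232
y' = -4 + 0.25·sin(-2.3562)·1.0 = -4.1768

(0.8232, -4.1768, -2.3562)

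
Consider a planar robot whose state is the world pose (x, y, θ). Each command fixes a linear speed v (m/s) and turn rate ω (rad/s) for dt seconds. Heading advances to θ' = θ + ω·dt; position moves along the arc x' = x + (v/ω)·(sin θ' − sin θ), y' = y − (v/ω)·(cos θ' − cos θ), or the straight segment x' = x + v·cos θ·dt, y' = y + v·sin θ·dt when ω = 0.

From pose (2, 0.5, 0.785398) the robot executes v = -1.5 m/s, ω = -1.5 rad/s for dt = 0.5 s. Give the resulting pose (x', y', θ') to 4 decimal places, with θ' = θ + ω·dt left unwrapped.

(1.3283, 0.2077, 0.0354)

θ' = 0.7854 + -1.5·0.5 = 0.0354
R = v/ω = -1.5/-1.5 = 1.0000
x' = 2 + 1.0000·(sin 0.0354 − sin 0.7854) = 1.3283
y' = 0.5 − 1.0000·(cos 0.0354 − cos 0.7854) = 0.2077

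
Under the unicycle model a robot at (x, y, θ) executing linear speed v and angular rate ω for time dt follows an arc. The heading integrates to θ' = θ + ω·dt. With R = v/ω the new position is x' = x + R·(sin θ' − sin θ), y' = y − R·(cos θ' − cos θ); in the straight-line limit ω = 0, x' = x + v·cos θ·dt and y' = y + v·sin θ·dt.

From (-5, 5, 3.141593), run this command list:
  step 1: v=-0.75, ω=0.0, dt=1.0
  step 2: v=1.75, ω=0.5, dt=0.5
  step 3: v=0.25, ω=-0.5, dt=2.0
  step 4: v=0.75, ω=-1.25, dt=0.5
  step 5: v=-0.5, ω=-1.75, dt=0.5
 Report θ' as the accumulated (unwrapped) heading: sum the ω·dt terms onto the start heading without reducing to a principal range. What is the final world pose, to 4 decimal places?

step 1: θ'=3.1416 (straight) → pose (-4.2500, 5.0000, 3.1416)
step 2: θ'=3.3916 (R=3.5000) → pose (-5.1159, 4.8912, 3.3916)
step 3: θ'=2.3916 (R=-0.5000) → pose (-5.5804, 5.0098, 2.3916)
step 4: θ'=1.7666 (R=-0.6000) → pose (-5.7600, 5.3321, 1.7666)
step 5: θ'=0.8916 (R=0.2857) → pose (-5.8179, 5.0970, 0.8916)

(-5.8179, 5.0970, 0.8916)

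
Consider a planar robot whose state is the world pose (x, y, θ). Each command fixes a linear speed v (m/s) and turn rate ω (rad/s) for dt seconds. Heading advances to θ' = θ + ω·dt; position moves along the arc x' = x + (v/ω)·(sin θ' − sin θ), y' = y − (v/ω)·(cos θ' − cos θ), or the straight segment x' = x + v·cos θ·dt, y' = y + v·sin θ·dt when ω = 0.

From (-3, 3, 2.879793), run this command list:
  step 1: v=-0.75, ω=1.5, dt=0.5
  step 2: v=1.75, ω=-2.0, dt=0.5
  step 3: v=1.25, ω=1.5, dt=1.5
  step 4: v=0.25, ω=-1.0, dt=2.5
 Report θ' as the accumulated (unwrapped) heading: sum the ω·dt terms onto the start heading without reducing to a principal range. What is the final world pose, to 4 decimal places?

(-5.1239, 1.9633, 2.3798)

step 1: θ'=3.6298 (R=-0.5000) → pose (-2.6361, 3.0414, 3.6298)
step 2: θ'=2.6298 (R=-0.8750) → pose (-3.4750, 3.0513, 2.6298)
step 3: θ'=4.8798 (R=0.8333) → pose (-4.7048, 2.1859, 4.8798)
step 4: θ'=2.3798 (R=-0.2500) → pose (-5.1239, 1.9633, 2.3798)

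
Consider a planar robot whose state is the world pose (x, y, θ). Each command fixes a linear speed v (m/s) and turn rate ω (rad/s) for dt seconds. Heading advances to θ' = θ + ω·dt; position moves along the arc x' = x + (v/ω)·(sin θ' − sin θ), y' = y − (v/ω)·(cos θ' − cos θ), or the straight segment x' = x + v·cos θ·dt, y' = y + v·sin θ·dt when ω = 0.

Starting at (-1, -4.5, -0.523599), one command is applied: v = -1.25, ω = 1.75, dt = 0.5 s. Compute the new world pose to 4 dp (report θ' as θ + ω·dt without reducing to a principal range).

(-1.6030, -4.4480, 0.3514)

θ' = -0.5236 + 1.75·0.5 = 0.3514
R = v/ω = -1.25/1.75 = -0.7143
x' = -1 + -0.7143·(sin 0.3514 − sin -0.5236) = -1.6030
y' = -4.5 − -0.7143·(cos 0.3514 − cos -0.5236) = -4.4480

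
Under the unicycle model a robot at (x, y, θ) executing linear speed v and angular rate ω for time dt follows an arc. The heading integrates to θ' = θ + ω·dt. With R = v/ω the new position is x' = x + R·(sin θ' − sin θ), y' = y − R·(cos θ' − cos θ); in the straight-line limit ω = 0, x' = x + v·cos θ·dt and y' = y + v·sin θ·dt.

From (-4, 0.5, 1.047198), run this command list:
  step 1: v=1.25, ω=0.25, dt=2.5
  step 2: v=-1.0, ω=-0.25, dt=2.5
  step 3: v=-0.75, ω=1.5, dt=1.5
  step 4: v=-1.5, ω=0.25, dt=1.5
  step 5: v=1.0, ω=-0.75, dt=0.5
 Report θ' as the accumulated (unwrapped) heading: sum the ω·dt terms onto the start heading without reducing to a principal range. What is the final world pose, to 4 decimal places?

(-1.7223, 0.9425, 3.2972)

step 1: θ'=1.6722 (R=5.0000) → pose (-3.3558, 3.5061, 1.6722)
step 2: θ'=1.0472 (R=4.0000) → pose (-3.8712, 1.1012, 1.0472)
step 3: θ'=3.2972 (R=-0.5000) → pose (-3.3607, 0.3573, 3.2972)
step 4: θ'=3.6722 (R=-6.0000) → pose (-1.2542, 1.1098, 3.6722)
step 5: θ'=3.2972 (R=-1.3333) → pose (-1.7223, 0.9425, 3.2972)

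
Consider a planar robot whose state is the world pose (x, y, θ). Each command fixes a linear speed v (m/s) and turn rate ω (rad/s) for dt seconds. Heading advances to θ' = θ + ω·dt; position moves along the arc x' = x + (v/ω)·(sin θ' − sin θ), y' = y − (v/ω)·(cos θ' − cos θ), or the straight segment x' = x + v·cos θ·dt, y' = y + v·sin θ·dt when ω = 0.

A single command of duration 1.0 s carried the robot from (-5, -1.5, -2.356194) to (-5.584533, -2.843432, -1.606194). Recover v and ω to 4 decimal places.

Δθ = -1.606194 − -2.356194 = 0.750000
ω = Δθ/dt = 0.750000/1.0 = 0.7500
R = −Δy/(cos θ' − cos θ) = 2.0000
v = R·ω = 2.0000·0.7500 = 1.5000

v = 1.5000, ω = 0.7500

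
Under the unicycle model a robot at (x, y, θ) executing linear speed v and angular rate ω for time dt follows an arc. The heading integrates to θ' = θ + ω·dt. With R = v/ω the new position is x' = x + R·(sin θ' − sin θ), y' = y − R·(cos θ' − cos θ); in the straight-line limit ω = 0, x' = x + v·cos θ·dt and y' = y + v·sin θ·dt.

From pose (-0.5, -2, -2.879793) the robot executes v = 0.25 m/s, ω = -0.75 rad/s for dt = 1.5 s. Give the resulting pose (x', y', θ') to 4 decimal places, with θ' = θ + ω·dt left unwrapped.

θ' = -2.8798 + -0.75·1.5 = -4.0048
R = v/ω = 0.25/-0.75 = -0.3333
x' = -0.5 + -0.3333·(sin -4.0048 − sin -2.8798) = -0.8396
y' = -2 − -0.3333·(cos -4.0048 − cos -2.8798) = -1.8947

(-0.8396, -1.8947, -4.0048)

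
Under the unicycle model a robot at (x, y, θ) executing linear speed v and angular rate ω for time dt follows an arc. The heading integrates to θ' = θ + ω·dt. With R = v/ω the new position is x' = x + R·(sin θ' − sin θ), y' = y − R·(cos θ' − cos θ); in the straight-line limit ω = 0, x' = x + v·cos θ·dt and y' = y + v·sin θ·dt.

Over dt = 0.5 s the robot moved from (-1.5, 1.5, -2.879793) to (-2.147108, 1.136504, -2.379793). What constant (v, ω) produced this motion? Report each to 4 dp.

Δθ = -2.379793 − -2.879793 = 0.500000
ω = Δθ/dt = 0.500000/0.5 = 1.0000
R = Δx/(sin θ' − sin θ) = 1.5000
v = R·ω = 1.5000·1.0000 = 1.5000

v = 1.5000, ω = 1.0000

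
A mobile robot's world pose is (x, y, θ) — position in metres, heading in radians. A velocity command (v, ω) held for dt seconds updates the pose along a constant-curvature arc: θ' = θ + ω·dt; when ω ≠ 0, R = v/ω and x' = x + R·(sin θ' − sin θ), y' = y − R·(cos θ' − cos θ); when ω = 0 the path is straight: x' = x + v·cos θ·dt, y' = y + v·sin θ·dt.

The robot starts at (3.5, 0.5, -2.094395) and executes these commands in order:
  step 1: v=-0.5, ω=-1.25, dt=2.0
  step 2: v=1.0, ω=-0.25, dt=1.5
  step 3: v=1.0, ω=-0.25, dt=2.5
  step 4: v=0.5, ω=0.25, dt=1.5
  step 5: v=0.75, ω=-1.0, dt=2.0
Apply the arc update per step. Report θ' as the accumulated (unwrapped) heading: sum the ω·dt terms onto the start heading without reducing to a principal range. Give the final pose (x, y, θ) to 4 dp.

(7.4102, 4.5594, -7.2194)

step 1: θ'=-4.5944 (R=0.4000) → pose (4.2436, 0.3471, -4.5944)
step 2: θ'=-4.9694 (R=-4.0000) → pose (4.3472, 1.8347, -4.9694)
step 3: θ'=-5.5944 (R=-4.0000) → pose (5.6734, 3.9060, -5.5944)
step 4: θ'=-5.2194 (R=2.0000) → pose (6.1506, 4.4789, -5.2194)
step 5: θ'=-7.2194 (R=-0.7500) → pose (7.4102, 4.5594, -7.2194)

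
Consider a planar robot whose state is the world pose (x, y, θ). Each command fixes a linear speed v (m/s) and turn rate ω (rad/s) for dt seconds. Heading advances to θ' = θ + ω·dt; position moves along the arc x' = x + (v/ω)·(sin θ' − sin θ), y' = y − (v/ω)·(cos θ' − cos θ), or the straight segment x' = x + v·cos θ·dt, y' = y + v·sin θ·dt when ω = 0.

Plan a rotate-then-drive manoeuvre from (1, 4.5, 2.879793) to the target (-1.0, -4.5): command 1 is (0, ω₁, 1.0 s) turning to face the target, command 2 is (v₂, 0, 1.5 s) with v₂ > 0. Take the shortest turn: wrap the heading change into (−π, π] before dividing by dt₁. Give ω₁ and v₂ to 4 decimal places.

heading to target = atan2(-4.5−4.5, -1−1) = -1.7895
Δθ = wrap(-1.7895 − 2.8798) = 1.6139; ω₁ = Δθ/dt₁ = 1.6139
distance = √((-1−1)² + (-4.5−4.5)²) = 9.2195; v₂ = distance/dt₂ = 6.1464

ω₁ = 1.6139, v₂ = 6.1464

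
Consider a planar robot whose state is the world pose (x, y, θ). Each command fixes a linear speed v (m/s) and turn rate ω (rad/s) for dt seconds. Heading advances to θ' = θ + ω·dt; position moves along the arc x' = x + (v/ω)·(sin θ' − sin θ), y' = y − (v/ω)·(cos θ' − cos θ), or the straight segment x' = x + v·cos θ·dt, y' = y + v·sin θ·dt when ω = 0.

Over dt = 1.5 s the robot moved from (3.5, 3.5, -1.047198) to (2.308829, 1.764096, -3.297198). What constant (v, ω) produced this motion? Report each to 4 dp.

Δθ = -3.297198 − -1.047198 = -2.250000
ω = Δθ/dt = -2.250000/1.5 = -1.5000
R = −Δy/(cos θ' − cos θ) = -1.1667
v = R·ω = -1.1667·-1.5000 = 1.7500

v = 1.7500, ω = -1.5000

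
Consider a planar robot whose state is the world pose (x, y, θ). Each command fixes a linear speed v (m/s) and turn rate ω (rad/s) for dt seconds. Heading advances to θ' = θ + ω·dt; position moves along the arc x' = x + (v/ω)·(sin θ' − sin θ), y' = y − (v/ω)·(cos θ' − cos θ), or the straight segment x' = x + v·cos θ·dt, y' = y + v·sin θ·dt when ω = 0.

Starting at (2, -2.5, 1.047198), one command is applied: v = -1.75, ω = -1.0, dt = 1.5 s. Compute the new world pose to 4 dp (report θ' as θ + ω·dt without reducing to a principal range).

(-0.2811, -3.1986, -0.4528)

θ' = 1.0472 + -1.0·1.5 = -0.4528
R = v/ω = -1.75/-1.0 = 1.7500
x' = 2 + 1.7500·(sin -0.4528 − sin 1.0472) = -0.2811
y' = -2.5 − 1.7500·(cos -0.4528 − cos 1.0472) = -3.1986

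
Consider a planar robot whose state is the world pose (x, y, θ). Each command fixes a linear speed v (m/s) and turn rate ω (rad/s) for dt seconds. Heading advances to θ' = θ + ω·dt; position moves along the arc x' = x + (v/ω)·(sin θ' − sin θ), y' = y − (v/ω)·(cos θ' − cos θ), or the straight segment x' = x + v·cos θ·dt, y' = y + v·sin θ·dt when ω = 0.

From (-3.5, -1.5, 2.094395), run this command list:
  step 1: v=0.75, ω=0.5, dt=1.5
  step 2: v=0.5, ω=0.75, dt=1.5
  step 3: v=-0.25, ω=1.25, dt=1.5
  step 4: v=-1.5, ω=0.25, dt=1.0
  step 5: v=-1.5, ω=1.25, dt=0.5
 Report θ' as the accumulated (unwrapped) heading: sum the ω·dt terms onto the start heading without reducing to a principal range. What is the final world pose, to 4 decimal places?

step 1: θ'=2.8444 (R=1.5000) → pose (-4.3598, -0.8158, 2.8444)
step 2: θ'=3.9694 (R=0.6667) → pose (-5.0460, -1.0022, 3.9694)
step 3: θ'=5.8444 (R=-0.2000) → pose (-5.1083, -0.6858, 5.8444)
step 4: θ'=6.0944 (R=-6.0000) → pose (-6.5313, -0.2241, 6.0944)
step 5: θ'=6.7194 (R=-1.2000) → pose (-7.2635, -0.3151, 6.7194)

(-7.2635, -0.3151, 6.7194)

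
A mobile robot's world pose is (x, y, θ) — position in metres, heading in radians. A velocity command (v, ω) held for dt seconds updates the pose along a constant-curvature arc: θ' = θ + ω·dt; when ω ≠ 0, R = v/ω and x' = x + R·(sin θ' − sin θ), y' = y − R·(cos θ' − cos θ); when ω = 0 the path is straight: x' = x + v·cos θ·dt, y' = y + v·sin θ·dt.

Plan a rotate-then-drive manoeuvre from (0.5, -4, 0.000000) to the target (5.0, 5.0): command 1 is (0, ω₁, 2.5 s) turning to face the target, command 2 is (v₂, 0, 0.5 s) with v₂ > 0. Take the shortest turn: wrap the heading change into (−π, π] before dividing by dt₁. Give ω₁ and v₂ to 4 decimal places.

ω₁ = 0.4429, v₂ = 20.1246

heading to target = atan2(5−-4, 5−0.5) = 1.1071
Δθ = wrap(1.1071 − 0.0000) = 1.1071; ω₁ = Δθ/dt₁ = 0.4429
distance = √((5−0.5)² + (5−-4)²) = 10.0623; v₂ = distance/dt₂ = 20.1246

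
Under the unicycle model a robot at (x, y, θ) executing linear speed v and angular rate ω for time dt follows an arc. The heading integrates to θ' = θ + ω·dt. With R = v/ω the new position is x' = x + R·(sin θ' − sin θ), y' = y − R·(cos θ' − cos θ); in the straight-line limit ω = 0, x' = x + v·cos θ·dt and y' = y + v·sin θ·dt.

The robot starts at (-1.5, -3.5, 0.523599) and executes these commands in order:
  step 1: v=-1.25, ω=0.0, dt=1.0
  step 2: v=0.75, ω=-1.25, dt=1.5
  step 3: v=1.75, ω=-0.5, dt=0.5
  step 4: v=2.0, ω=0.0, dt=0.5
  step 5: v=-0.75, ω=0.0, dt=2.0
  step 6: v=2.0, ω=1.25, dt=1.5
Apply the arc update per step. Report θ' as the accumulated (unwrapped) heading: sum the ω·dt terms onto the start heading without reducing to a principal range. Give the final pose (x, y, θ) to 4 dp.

(0.4322, -6.4726, 0.2736)

step 1: θ'=0.5236 (straight) → pose (-2.5825, -4.1250, 0.5236)
step 2: θ'=-1.3514 (R=-0.6000) → pose (-1.6969, -4.5140, -1.3514)
step 3: θ'=-1.6014 (R=-3.5000) → pose (-1.6147, -5.3829, -1.6014)
step 4: θ'=-1.6014 (straight) → pose (-1.6453, -6.3824, -1.6014)
step 5: θ'=-1.6014 (straight) → pose (-1.5994, -4.8831, -1.6014)
step 6: θ'=0.2736 (R=1.6000) → pose (0.4322, -6.4726, 0.2736)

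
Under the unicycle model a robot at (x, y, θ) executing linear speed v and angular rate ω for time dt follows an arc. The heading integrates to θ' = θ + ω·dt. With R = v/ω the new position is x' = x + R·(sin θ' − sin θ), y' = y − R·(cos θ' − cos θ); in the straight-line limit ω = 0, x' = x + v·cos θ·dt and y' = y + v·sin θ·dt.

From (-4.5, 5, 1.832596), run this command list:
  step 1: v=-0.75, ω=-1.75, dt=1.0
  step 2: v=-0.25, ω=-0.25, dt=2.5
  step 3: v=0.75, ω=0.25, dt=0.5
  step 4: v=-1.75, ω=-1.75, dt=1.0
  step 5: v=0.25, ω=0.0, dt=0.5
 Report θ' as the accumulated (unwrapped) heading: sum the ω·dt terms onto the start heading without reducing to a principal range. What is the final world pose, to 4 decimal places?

(-5.6370, 5.8016, -2.1674)

step 1: θ'=0.0826 (R=0.4286) → pose (-4.8786, 4.4620, 0.0826)
step 2: θ'=-0.5424 (R=1.0000) → pose (-5.4773, 4.6021, -0.5424)
step 3: θ'=-0.4174 (R=3.0000) → pose (-5.1449, 4.4291, -0.4174)
step 4: θ'=-2.1674 (R=1.0000) → pose (-5.5667, 5.9050, -2.1674)
step 5: θ'=-2.1674 (straight) → pose (-5.6370, 5.8016, -2.1674)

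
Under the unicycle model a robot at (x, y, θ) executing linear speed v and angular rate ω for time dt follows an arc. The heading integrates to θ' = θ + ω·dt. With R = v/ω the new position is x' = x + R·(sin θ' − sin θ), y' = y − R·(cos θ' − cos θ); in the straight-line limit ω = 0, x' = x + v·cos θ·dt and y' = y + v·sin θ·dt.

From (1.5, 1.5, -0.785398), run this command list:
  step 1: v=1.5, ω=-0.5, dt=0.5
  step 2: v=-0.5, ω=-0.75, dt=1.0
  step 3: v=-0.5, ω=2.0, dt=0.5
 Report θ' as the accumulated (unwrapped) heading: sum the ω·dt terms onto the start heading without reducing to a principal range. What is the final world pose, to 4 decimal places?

step 1: θ'=-1.0354 (R=-3.0000) → pose (1.9589, 0.9092, -1.0354)
step 2: θ'=-1.7854 (R=0.6667) → pose (1.8809, 1.3913, -1.7854)
step 3: θ'=-0.7854 (R=-0.2500) → pose (1.8134, 1.6213, -0.7854)

(1.8134, 1.6213, -0.7854)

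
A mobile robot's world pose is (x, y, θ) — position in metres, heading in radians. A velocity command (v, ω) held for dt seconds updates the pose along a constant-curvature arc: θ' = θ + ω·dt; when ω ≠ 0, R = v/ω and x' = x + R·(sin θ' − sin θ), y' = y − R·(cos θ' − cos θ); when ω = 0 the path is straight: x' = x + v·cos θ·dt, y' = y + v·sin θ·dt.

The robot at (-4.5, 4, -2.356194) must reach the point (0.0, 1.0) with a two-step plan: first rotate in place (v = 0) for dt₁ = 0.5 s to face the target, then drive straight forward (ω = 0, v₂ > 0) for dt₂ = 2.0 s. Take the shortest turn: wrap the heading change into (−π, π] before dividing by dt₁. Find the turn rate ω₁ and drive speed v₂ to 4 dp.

heading to target = atan2(1−4, 0−-4.5) = -0.5880
Δθ = wrap(-0.5880 − -2.3562) = 1.7682; ω₁ = Δθ/dt₁ = 3.5364
distance = √((0−-4.5)² + (1−4)²) = 5.4083; v₂ = distance/dt₂ = 2.7042

ω₁ = 3.5364, v₂ = 2.7042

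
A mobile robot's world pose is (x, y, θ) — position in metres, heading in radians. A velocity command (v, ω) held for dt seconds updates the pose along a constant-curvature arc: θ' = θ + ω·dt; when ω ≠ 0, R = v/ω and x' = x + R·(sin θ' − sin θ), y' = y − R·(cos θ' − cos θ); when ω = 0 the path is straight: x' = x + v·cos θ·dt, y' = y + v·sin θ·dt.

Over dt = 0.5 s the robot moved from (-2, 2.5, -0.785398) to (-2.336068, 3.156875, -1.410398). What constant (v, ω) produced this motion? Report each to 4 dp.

v = -1.5000, ω = -1.2500

Δθ = -1.410398 − -0.785398 = -0.625000
ω = Δθ/dt = -0.625000/0.5 = -1.2500
R = −Δy/(cos θ' − cos θ) = 1.2000
v = R·ω = 1.2000·-1.2500 = -1.5000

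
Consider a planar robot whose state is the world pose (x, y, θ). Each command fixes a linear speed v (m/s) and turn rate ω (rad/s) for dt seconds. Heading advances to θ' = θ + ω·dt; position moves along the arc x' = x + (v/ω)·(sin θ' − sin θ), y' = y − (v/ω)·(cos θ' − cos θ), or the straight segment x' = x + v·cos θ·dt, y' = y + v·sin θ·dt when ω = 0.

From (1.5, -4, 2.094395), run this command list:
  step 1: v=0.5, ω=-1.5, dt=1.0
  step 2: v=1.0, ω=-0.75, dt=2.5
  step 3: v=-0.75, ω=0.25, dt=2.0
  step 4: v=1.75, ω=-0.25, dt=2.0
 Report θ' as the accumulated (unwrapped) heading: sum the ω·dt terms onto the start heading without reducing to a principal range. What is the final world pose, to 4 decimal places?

(4.6442, -5.9777, -1.2806)

step 1: θ'=0.5944 (R=-0.3333) → pose (1.6020, -3.5572, 0.5944)
step 2: θ'=-1.2806 (R=-1.3333) → pose (3.6263, -4.2803, -1.2806)
step 3: θ'=-0.7806 (R=-3.0000) → pose (2.8628, -3.0072, -0.7806)
step 4: θ'=-1.2806 (R=-7.0000) → pose (4.6442, -5.9777, -1.2806)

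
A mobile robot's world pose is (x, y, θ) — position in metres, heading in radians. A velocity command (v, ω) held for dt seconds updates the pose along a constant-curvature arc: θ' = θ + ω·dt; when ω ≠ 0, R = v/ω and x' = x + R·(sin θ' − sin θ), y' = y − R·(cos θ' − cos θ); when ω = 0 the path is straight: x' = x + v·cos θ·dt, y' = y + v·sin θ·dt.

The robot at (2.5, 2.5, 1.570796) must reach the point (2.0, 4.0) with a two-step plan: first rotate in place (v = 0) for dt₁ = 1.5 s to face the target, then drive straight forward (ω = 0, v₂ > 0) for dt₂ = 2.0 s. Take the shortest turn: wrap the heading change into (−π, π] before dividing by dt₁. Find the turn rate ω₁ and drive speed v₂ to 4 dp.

heading to target = atan2(4−2.5, 2−2.5) = 1.8925
Δθ = wrap(1.8925 − 1.5708) = 0.3218; ω₁ = Δθ/dt₁ = 0.2145
distance = √((2−2.5)² + (4−2.5)²) = 1.5811; v₂ = distance/dt₂ = 0.7906

ω₁ = 0.2145, v₂ = 0.7906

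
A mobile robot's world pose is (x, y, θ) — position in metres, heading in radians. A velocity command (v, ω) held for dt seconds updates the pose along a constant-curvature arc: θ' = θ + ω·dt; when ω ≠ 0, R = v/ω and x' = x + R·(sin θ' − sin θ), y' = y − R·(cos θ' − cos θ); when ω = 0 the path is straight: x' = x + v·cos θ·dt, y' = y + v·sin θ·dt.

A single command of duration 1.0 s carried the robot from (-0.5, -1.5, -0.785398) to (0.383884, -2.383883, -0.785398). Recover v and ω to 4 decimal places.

v = 1.2500, ω = 0.0000

Δθ = -0.785398 − -0.785398 = 0.000000
ω = Δθ/dt = 0.000000/1.0 = 0.0000
ω = 0 → v = (Δx·cos θ + Δy·sin θ)/dt = 1.2500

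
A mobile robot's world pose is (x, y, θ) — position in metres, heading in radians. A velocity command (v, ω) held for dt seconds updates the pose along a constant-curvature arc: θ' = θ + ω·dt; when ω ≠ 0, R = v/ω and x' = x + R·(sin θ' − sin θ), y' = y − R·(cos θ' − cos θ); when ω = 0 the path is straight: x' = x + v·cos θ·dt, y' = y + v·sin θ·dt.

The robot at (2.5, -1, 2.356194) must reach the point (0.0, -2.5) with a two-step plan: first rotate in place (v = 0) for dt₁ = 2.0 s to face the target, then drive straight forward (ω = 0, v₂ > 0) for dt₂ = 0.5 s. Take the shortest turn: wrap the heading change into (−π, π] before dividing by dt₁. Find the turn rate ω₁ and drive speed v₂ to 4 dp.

heading to target = atan2(-2.5−-1, 0−2.5) = -2.6012
Δθ = wrap(-2.6012 − 2.3562) = 1.3258; ω₁ = Δθ/dt₁ = 0.6629
distance = √((0−2.5)² + (-2.5−-1)²) = 2.9155; v₂ = distance/dt₂ = 5.8310

ω₁ = 0.6629, v₂ = 5.8310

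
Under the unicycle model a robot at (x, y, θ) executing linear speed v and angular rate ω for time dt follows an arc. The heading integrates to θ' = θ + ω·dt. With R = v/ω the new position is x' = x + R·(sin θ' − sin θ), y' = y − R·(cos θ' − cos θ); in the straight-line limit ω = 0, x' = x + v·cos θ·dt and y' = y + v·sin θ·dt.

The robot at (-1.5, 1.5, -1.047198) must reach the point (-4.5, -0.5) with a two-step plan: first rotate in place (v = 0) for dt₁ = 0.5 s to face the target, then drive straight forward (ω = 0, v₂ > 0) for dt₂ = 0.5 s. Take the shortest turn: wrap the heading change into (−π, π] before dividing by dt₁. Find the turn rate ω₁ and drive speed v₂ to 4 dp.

heading to target = atan2(-0.5−1.5, -4.5−-1.5) = -2.5536
Δθ = wrap(-2.5536 − -1.0472) = -1.5064; ω₁ = Δθ/dt₁ = -3.0128
distance = √((-4.5−-1.5)² + (-0.5−1.5)²) = 3.6056; v₂ = distance/dt₂ = 7.2111

ω₁ = -3.0128, v₂ = 7.2111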